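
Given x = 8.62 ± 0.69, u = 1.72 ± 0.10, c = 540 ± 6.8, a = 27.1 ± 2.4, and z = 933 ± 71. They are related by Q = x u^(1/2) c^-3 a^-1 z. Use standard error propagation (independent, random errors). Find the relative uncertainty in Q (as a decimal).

For a monomial Q ∝ x, u^(1/2), c^-3, a^-1, z, fractional errors add in quadrature:
  (1·δx/x)² = (1×0.0800)² = 0.00641;  (½·δu/u)² = (0.5×0.0581)² = 0.000845;  (-3·δc/c)² = (-3×0.0126)² = 0.00143;  (-1·δa/a)² = (-1×0.0886)² = 0.00784;  (1·δz/z)² = (1×0.0761)² = 0.00579
δQ/Q = √(0.0223) = 0.149

0.149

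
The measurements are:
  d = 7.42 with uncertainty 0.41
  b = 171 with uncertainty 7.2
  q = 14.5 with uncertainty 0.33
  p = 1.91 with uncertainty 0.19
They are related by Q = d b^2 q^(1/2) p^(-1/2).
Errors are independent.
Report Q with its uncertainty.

(5.98 ± 0.675) × 10^5

Q is a product of powers, so relative uncertainties combine in quadrature:
  (1·δd/d)² = (1×0.0553)² = 0.00305;  (2·δb/b)² = (2×0.0421)² = 0.00709;  (½·δq/q)² = (0.5×0.0228)² = 0.000129;  (−½·δp/p)² = (-0.5×0.0995)² = 0.00247
δQ/Q = √(0.0127) = 0.113
Q = 5.98e+05, so δQ = 0.113 × 5.98e+05 = 67500.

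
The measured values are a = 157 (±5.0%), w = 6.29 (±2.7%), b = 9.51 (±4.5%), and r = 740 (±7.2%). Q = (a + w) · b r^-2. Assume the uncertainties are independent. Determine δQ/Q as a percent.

15.8%

Let u = a + w = 163. δu = √(δa² + δw²) = √(61.6 + 0.0288) = 7.85, so δu/u = 0.0481.
Q is then a monomial in u, b, r:
δQ/Q = √((δu/u)² + (1·δb/b)² + (-2·δr/r)²) = √(0.00231 + 0.00202 + 0.0207) = 0.158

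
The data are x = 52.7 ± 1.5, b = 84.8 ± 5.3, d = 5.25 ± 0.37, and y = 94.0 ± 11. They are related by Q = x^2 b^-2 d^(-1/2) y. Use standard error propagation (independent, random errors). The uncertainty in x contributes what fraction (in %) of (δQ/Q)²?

(δQ/Q)² = (2·δx/x)² + (-2·δb/b)² + (−½·δd/d)² + (1·δy/y)²
  x term: (2×0.0285)² = 0.00324
  b term: (-2×0.0625)² = 0.0156
  d term: (-0.5×0.0705)² = 0.00124
  y term: (1×0.117)² = 0.0137
Total = 0.0338. Share from x = 0.00324/0.0338 = 0.0959.

9.59%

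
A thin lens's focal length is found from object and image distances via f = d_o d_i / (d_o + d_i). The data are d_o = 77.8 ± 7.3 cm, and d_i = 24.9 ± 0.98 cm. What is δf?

∂f/∂d_o = (d_i/(d_o+d_i))² = 0.0588;  ∂f/∂d_i = (d_o/(d_o+d_i))² = 0.574
δf = √((∂f/∂d_o · δd_o)² + (∂f/∂d_i · δd_i)²) = √(0.184 + 0.316) = 0.707 cm

0.707 cm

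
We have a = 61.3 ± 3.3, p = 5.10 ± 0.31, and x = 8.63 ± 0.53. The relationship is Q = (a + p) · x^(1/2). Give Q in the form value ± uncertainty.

195 ± 11.4

Let u = a + p = 66.4. δu = √(δa² + δp²) = √(10.9 + 0.0961) = 3.31, so δu/u = 0.0499.
Q is then a monomial in u, x:
δQ/Q = √((δu/u)² + (½·δx/x)²) = √(0.00249 + 0.000943) = 0.0586
Q = 195, so δQ = 0.0586 × 195 = 11.4.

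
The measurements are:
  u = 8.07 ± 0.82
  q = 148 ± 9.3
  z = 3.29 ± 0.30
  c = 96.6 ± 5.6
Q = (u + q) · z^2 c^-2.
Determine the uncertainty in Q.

0.0406

Let w = u + q = 156. δw = √(δu² + δq²) = √(0.672 + 86.5) = 9.34, so δw/w = 0.0598.
Q is then a monomial in w, z, c:
δQ/Q = √((δw/w)² + (2·δz/z)² + (-2·δc/c)²) = √(0.00358 + 0.0333 + 0.0134) = 0.224
Q = 0.181, so δQ = 0.224 × 0.181 = 0.0406.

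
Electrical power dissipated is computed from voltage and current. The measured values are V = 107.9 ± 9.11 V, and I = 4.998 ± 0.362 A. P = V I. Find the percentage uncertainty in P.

For a monomial P ∝ V, I, fractional errors add in quadrature:
  (1·δV/V)² = (1×0.0844)² = 0.00713;  (1·δI/I)² = (1×0.0724)² = 0.00525
δP/P = √(0.0124) = 0.111

11.1%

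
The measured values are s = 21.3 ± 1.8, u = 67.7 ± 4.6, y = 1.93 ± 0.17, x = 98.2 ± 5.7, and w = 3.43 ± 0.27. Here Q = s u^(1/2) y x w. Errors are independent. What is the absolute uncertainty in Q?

18200

Products/powers → add relative errors in quadrature, weighted by exponent:
  (1·δs/s)² = (1×0.0845)² = 0.00714;  (½·δu/u)² = (0.5×0.0679)² = 0.00115;  (1·δy/y)² = (1×0.0881)² = 0.00776;  (1·δx/x)² = (1×0.0580)² = 0.00337;  (1·δw/w)² = (1×0.0787)² = 0.00620
δQ/Q = √(0.0256) = 0.160
Q = 1.14e+05, so δQ = 0.160 × 1.14e+05 = 18200.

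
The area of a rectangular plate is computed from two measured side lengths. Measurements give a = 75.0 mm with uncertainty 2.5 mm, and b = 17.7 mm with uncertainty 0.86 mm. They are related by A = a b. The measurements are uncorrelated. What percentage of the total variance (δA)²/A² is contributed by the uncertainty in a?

32.0%

(δA/A)² = (1·δa/a)² + (1·δb/b)²
  a term: (1×0.0333)² = 0.00111
  b term: (1×0.0486)² = 0.00236
Total = 0.00347. Share from a = 0.00111/0.00347 = 0.320.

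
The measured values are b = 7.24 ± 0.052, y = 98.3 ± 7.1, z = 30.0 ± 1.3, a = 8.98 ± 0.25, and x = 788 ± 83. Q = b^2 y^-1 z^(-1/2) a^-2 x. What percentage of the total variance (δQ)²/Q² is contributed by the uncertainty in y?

26.0%

(δQ/Q)² = (2·δb/b)² + (-1·δy/y)² + (−½·δz/z)² + (-2·δa/a)² + (1·δx/x)²
  b term: (2×0.00718)² = 0.000206
  y term: (-1×0.0722)² = 0.00522
  z term: (-0.5×0.0433)² = 0.000469
  a term: (-2×0.0278)² = 0.00310
  x term: (1×0.105)² = 0.0111
Total = 0.0201. Share from y = 0.00522/0.0201 = 0.260.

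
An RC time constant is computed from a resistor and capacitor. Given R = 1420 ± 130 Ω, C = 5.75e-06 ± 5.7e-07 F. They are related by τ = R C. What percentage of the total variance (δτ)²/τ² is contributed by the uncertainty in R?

(δτ/τ)² = (1·δR/R)² + (1·δC/C)²
  R term: (1×0.0915)² = 0.00838
  C term: (1×0.0991)² = 0.00983
Total = 0.0182. Share from R = 0.00838/0.0182 = 0.460.

46.0%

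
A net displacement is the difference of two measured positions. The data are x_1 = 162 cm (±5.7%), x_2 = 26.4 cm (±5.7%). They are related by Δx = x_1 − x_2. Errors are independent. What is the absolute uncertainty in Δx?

9.36 cm

Sums and differences: (δΔx)² = Σ (cᵢ δxᵢ)².
  (δx_1)² = 85.3;  (δx_2)² = 2.26
δΔx = √(87.5) = 9.36 cm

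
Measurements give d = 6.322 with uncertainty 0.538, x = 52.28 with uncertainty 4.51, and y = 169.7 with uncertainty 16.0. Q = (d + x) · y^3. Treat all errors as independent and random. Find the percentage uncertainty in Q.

29.3%

Let u = d + x = 58.60. δu = √(δd² + δx²) = √(0.289 + 20.3) = 4.54, so δu/u = 0.0775.
Q is then a monomial in u, y:
δQ/Q = √((δu/u)² + (3·δy/y)²) = √(0.00601 + 0.0800) = 0.293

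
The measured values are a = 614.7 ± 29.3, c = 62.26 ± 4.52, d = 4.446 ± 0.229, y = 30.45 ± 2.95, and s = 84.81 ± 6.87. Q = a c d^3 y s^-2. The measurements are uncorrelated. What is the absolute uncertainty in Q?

3690

Each factor contributes (exponent × relative error)² to (δQ/Q)²:
  (1·δa/a)² = (1×0.0477)² = 0.00227;  (1·δc/c)² = (1×0.0726)² = 0.00527;  (3·δd/d)² = (3×0.0515)² = 0.0239;  (1·δy/y)² = (1×0.0969)² = 0.00939;  (-2·δs/s)² = (-2×0.0810)² = 0.0262
δQ/Q = √(0.0671) = 0.259
Q = 14240, so δQ = 0.259 × 14240 = 3690.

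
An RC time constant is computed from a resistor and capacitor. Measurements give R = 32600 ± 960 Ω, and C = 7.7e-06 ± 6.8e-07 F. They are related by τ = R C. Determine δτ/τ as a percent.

9.31%

For a monomial τ ∝ R, C, fractional errors add in quadrature:
  (1·δR/R)² = (1×0.0294)² = 0.000867;  (1·δC/C)² = (1×0.0883)² = 0.00780
δτ/τ = √(0.00867) = 0.0931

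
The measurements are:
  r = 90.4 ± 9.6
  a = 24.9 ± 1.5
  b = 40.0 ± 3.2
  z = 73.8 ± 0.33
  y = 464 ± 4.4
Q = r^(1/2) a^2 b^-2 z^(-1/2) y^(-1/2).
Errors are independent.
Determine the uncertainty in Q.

For a monomial Q ∝ r^(1/2), a^2, b^-2, z^(-1/2), y^(-1/2), fractional errors add in quadrature:
  (½·δr/r)² = (0.5×0.106)² = 0.00282;  (2·δa/a)² = (2×0.0602)² = 0.0145;  (-2·δb/b)² = (-2×0.0800)² = 0.0256;  (−½·δz/z)² = (-0.5×0.00447)² = 5e-06;  (−½·δy/y)² = (-0.5×0.00948)² = 2.25e-05
δQ/Q = √(0.0430) = 0.207
Q = 0.0199, so δQ = 0.207 × 0.0199 = 0.00413.

0.00413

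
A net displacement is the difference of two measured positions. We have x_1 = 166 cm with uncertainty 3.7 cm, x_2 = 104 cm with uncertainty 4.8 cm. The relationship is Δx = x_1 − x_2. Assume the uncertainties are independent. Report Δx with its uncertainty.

For a sum/difference, combine absolute errors in quadrature:
  (δx_1)² = 13.7;  (δx_2)² = 23.0
δΔx = √(36.7) = 6.06 cm
Δx = 62.0 cm.

62.0 ± 6.06 cm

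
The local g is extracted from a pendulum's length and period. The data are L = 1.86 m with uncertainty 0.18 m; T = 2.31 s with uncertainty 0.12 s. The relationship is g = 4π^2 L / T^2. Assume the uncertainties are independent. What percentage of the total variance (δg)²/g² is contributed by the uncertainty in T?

53.5%

(δg/g)² = (1·δL/L)² + (-2·δT/T)²
  L term: (1×0.0968)² = 0.00937
  T term: (-2×0.0519)² = 0.0108
Total = 0.0202. Share from T = 0.0108/0.0202 = 0.535.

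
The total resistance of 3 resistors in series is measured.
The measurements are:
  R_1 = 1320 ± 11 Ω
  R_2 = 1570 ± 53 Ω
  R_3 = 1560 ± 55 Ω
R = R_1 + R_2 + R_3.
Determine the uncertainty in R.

77.2 Ω

R is a linear combination, so absolute uncertainties add in quadrature:
  (δR_1)² = 121;  (δR_2)² = 2810;  (δR_3)² = 3020
δR = √(5960) = 77.2 Ω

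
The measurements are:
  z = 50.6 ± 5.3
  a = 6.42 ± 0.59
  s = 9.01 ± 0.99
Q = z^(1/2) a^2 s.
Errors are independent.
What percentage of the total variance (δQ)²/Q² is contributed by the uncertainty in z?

5.64%

(δQ/Q)² = (½·δz/z)² + (2·δa/a)² + (1·δs/s)²
  z term: (0.5×0.105)² = 0.00274
  a term: (2×0.0919)² = 0.0338
  s term: (1×0.110)² = 0.0121
Total = 0.0486. Share from z = 0.00274/0.0486 = 0.0564.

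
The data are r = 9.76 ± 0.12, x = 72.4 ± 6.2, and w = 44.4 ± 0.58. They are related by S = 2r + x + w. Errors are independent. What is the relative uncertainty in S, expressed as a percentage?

4.57%

S is a linear combination, so absolute uncertainties add in quadrature:
  (2·δr)² = 0.0576;  (δx)² = 38.4;  (δw)² = 0.336
δS = √(38.8) = 6.23
S = 136, so δS/S = 6.23/136 = 0.0457.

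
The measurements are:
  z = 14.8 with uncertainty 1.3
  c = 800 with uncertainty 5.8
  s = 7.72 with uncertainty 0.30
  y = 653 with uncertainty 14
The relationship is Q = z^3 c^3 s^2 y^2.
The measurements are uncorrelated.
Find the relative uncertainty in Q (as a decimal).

For a monomial Q ∝ z^3, c^3, s^2, y^2, fractional errors add in quadrature:
  (3·δz/z)² = (3×0.0878)² = 0.0694;  (3·δc/c)² = (3×0.00725)² = 0.000473;  (2·δs/s)² = (2×0.0389)² = 0.00604;  (2·δy/y)² = (2×0.0214)² = 0.00184
δQ/Q = √(0.0778) = 0.279

0.279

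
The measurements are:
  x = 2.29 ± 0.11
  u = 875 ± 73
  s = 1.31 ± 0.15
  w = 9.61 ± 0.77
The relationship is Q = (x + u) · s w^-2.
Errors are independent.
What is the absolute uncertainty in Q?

Let h = x + u = 877. δh = √(δx² + δu²) = √(0.0121 + 5330) = 73.0, so δh/h = 0.0832.
Q is then a monomial in h, s, w:
δQ/Q = √((δh/h)² + (1·δs/s)² + (-2·δw/w)²) = √(0.00692 + 0.0131 + 0.0257) = 0.214
Q = 12.4, so δQ = 0.214 × 12.4 = 2.66.

2.66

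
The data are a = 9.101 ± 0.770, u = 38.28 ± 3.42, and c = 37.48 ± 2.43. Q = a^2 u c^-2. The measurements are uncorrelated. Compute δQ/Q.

For a monomial Q ∝ a^2, u, c^-2, fractional errors add in quadrature:
  (2·δa/a)² = (2×0.0846)² = 0.0286;  (1·δu/u)² = (1×0.0893)² = 0.00798;  (-2·δc/c)² = (-2×0.0648)² = 0.0168
δQ/Q = √(0.0534) = 0.231

0.231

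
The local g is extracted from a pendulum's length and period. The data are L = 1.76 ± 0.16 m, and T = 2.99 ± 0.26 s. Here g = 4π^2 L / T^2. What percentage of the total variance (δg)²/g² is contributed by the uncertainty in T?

78.5%

(δg/g)² = (1·δL/L)² + (-2·δT/T)²
  L term: (1×0.0909)² = 0.00826
  T term: (-2×0.0870)² = 0.0302
Total = 0.0385. Share from T = 0.0302/0.0385 = 0.785.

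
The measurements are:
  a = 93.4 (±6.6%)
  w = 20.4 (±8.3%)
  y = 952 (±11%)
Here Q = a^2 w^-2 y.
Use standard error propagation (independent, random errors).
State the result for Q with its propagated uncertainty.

For a monomial Q ∝ a^2, w^-2, y, fractional errors add in quadrature:
  (2·δa/a)² = (2×0.0660)² = 0.0174;  (-2·δw/w)² = (-2×0.0830)² = 0.0276;  (1·δy/y)² = (1×0.110)² = 0.0121
δQ/Q = √(0.0571) = 0.239
Q = 20000, so δQ = 0.239 × 20000 = 4770.

20000 ± 4770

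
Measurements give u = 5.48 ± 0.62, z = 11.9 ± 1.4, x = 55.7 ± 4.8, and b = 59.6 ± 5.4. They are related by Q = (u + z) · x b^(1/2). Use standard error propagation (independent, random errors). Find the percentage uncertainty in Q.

13.1%

Let w = u + z = 17.4. δw = √(δu² + δz²) = √(0.384 + 1.96) = 1.53, so δw/w = 0.0881.
Q is then a monomial in w, x, b:
δQ/Q = √((δw/w)² + (1·δx/x)² + (½·δb/b)²) = √(0.00776 + 0.00743 + 0.00205) = 0.131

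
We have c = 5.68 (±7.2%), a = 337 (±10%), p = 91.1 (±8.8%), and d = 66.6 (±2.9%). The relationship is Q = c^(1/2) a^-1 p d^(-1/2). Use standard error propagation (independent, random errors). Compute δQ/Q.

0.139

Relative error in a monomial: (δQ/Q)² = Σ (nᵢ · δxᵢ/xᵢ)².
  (½·δc/c)² = (0.5×0.0720)² = 0.00130;  (-1·δa/a)² = (-1×0.100)² = 0.0100;  (1·δp/p)² = (1×0.0880)² = 0.00774;  (−½·δd/d)² = (-0.5×0.0290)² = 0.000210
δQ/Q = √(0.0193) = 0.139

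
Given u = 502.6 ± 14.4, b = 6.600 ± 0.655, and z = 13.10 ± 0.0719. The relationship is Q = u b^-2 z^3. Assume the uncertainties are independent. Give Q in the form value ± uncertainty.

25940 ± 5220

For a monomial Q ∝ u, b^-2, z^3, fractional errors add in quadrature:
  (1·δu/u)² = (1×0.0287)² = 0.000821;  (-2·δb/b)² = (-2×0.0992)² = 0.0394;  (3·δz/z)² = (3×0.00549)² = 0.000271
δQ/Q = √(0.0405) = 0.201
Q = 25940, so δQ = 0.201 × 25940 = 5220.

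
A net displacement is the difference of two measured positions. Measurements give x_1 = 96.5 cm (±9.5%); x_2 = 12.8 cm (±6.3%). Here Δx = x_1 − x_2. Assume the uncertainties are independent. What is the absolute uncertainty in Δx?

9.20 cm

For a sum/difference, combine absolute errors in quadrature:
  (δx_1)² = 84.0;  (δx_2)² = 0.650
δΔx = √(84.7) = 9.20 cm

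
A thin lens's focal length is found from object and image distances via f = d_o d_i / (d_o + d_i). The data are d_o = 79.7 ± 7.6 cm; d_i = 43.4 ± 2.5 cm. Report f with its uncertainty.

∂f/∂d_o = (d_i/(d_o+d_i))² = 0.124;  ∂f/∂d_i = (d_o/(d_o+d_i))² = 0.419
δf = √((∂f/∂d_o · δd_o)² + (∂f/∂d_i · δd_i)²) = √(0.892 + 1.10) = 1.41 cm
f = 28.1 cm.

28.1 ± 1.41 cm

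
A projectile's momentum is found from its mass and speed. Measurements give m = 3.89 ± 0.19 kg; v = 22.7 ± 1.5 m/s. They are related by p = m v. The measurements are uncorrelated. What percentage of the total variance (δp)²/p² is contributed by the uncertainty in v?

64.7%

(δp/p)² = (1·δm/m)² + (1·δv/v)²
  m term: (1×0.0488)² = 0.00239
  v term: (1×0.0661)² = 0.00437
Total = 0.00675. Share from v = 0.00437/0.00675 = 0.647.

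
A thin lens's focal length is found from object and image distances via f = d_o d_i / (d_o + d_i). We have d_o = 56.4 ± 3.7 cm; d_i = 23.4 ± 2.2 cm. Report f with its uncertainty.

∂f/∂d_o = (d_i/(d_o+d_i))² = 0.0860;  ∂f/∂d_i = (d_o/(d_o+d_i))² = 0.500
δf = √((∂f/∂d_o · δd_o)² + (∂f/∂d_i · δd_i)²) = √(0.101 + 1.21) = 1.14 cm
f = 16.5 cm.

16.5 ± 1.14 cm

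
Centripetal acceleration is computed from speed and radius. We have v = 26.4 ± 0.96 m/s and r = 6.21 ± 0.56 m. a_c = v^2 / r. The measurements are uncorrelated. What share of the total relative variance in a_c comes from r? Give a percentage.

(δa_c/a_c)² = (2·δv/v)² + (-1·δr/r)²
  v term: (2×0.0364)² = 0.00529
  r term: (-1×0.0902)² = 0.00813
Total = 0.0134. Share from r = 0.00813/0.0134 = 0.606.

60.6%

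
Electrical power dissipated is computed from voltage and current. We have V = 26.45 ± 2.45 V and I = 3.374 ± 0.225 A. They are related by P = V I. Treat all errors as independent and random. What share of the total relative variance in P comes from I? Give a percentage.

(δP/P)² = (1·δV/V)² + (1·δI/I)²
  V term: (1×0.0926)² = 0.00858
  I term: (1×0.0667)² = 0.00445
Total = 0.0130. Share from I = 0.00445/0.0130 = 0.341.

34.1%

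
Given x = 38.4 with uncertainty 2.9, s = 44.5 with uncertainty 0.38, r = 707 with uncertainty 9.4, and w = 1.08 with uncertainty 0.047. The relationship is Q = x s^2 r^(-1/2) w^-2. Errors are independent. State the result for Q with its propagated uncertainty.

For a monomial Q ∝ x, s^2, r^(-1/2), w^-2, fractional errors add in quadrature:
  (1·δx/x)² = (1×0.0755)² = 0.00570;  (2·δs/s)² = (2×0.00854)² = 0.000292;  (−½·δr/r)² = (-0.5×0.0133)² = 4.42e-05;  (-2·δw/w)² = (-2×0.0435)² = 0.00758
δQ/Q = √(0.0136) = 0.117
Q = 2450, so δQ = 0.117 × 2450 = 286.

2450 ± 286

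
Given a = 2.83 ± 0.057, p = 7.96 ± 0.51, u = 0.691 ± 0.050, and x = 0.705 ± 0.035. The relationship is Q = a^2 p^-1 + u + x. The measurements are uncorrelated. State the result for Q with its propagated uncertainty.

Let w = a^2·p^-1 = 1.01. δw/w = √((2·δa/a)² + (-1·δp/p)²) = √(0.00162 + 0.00411) = 0.0757, so δw = 0.0761.
Q = w + u + x: δQ = √(δw² + δu² + δx²) = √(0.00580 + 0.00250 + 0.00123) = 0.0976
Q = 2.40.

2.40 ± 0.0976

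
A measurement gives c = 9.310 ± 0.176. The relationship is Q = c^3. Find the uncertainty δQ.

45.8

Q ∝ c^3, so δQ/Q = |3| · δc/c = 3 × 0.0189 = 0.0567.
Q = 807.0, so δQ = 0.0567 × 807.0 = 45.8.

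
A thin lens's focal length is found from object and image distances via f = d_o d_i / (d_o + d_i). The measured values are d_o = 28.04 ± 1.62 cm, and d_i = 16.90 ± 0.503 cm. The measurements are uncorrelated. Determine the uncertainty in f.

∂f/∂d_o = (d_i/(d_o+d_i))² = 0.141;  ∂f/∂d_i = (d_o/(d_o+d_i))² = 0.389
δf = √((∂f/∂d_o · δd_o)² + (∂f/∂d_i · δd_i)²) = √(0.0525 + 0.0383) = 0.301 cm

0.301 cm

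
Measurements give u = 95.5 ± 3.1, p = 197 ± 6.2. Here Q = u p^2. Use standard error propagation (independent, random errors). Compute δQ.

2.62e+05

Q is a product of powers, so relative uncertainties combine in quadrature:
  (1·δu/u)² = (1×0.0325)² = 0.00105;  (2·δp/p)² = (2×0.0315)² = 0.00396
δQ/Q = √(0.00502) = 0.0708
Q = 3.71e+06, so δQ = 0.0708 × 3.71e+06 = 2.62e+05.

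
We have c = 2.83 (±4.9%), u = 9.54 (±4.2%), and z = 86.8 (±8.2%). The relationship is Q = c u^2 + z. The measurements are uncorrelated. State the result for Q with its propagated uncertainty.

344 ± 26.0

Let p = c·u^2 = 258. δp/p = √((1·δc/c)² + (2·δu/u)²) = √(0.00240 + 0.00706) = 0.0972, so δp = 25.0.
Q = p + z: δQ = √(δp² + δz²) = √(627 + 50.7) = 26.0
Q = 344.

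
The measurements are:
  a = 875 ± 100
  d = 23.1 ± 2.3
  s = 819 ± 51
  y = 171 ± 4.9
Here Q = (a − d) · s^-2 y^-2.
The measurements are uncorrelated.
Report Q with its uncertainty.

(4.34 ± 0.784) × 10^-8

Let u = a − d = 852. δu = √(δa² + δd²) = √(10000 + 5.29) = 100, so δu/u = 0.117.
Q is then a monomial in u, s, y:
δQ/Q = √((δu/u)² + (-2·δs/s)² + (-2·δy/y)²) = √(0.0138 + 0.0155 + 0.00328) = 0.181
Q = 4.34e-08, so δQ = 0.181 × 4.34e-08 = 7.84e-09.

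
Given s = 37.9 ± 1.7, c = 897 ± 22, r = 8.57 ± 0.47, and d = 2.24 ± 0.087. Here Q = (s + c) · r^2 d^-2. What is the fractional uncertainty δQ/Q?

0.136

Let u = s + c = 935. δu = √(δs² + δc²) = √(2.89 + 484) = 22.1, so δu/u = 0.0236.
Q is then a monomial in u, r, d:
δQ/Q = √((δu/u)² + (2·δr/r)² + (-2·δd/d)²) = √(0.000557 + 0.0120 + 0.00603) = 0.136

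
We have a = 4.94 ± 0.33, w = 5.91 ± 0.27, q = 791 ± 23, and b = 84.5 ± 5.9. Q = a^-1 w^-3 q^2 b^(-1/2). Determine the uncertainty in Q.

Products/powers → add relative errors in quadrature, weighted by exponent:
  (-1·δa/a)² = (-1×0.0668)² = 0.00446;  (-3·δw/w)² = (-3×0.0457)² = 0.0188;  (2·δq/q)² = (2×0.0291)² = 0.00338;  (−½·δb/b)² = (-0.5×0.0698)² = 0.00122
δQ/Q = √(0.0278) = 0.167
Q = 66.7, so δQ = 0.167 × 66.7 = 11.1.

11.1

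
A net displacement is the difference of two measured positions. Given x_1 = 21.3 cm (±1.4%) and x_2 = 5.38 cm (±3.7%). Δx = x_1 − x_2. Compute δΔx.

Sums and differences: (δΔx)² = Σ (cᵢ δxᵢ)².
  (δx_1)² = 0.0889;  (δx_2)² = 0.0396
δΔx = √(0.129) = 0.359 cm

0.359 cm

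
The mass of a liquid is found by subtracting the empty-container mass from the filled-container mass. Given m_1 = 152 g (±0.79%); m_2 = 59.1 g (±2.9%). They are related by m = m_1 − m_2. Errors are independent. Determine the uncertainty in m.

2.09 g

Each term contributes (cᵢ δxᵢ)² to (δm)²:
  (δm_1)² = 1.44;  (δm_2)² = 2.94
δm = √(4.38) = 2.09 g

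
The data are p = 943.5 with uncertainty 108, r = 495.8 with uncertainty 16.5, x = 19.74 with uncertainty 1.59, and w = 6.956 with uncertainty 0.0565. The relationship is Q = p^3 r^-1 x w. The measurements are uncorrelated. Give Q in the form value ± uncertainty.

(2.326 ± 0.824) × 10^8

For a monomial Q ∝ p^3, r^-1, x, w, fractional errors add in quadrature:
  (3·δp/p)² = (3×0.114)² = 0.118;  (-1·δr/r)² = (-1×0.0333)² = 0.00111;  (1·δx/x)² = (1×0.0805)² = 0.00649;  (1·δw/w)² = (1×0.00812)² = 6.6e-05
δQ/Q = √(0.126) = 0.354
Q = 2.326e+08, so δQ = 0.354 × 2.326e+08 = 8.24e+07.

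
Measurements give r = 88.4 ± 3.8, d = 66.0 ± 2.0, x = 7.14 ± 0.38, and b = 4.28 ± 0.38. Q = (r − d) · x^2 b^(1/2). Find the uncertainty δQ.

529

Let u = r − d = 22.4. δu = √(δr² + δd²) = √(14.4 + 4.00) = 4.29, so δu/u = 0.192.
Q is then a monomial in u, x, b:
δQ/Q = √((δu/u)² + (2·δx/x)² + (½·δb/b)²) = √(0.0368 + 0.0113 + 0.00197) = 0.224
Q = 2360, so δQ = 0.224 × 2360 = 529.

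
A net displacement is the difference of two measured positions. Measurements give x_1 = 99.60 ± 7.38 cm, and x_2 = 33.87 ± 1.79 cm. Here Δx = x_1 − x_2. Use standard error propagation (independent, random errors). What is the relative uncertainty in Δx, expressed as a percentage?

Δx is a linear combination, so absolute uncertainties add in quadrature:
  (δx_1)² = 54.5;  (δx_2)² = 3.20
δΔx = √(57.7) = 7.59 cm
Δx = 65.73 cm, so δΔx/Δx = 7.59/65.73 = 0.116.

11.6%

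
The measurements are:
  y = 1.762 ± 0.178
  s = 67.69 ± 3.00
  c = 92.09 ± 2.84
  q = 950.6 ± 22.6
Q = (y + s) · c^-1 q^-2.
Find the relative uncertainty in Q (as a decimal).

0.0713

Let u = y + s = 69.45. δu = √(δy² + δs²) = √(0.0317 + 9.00) = 3.01, so δu/u = 0.0433.
Q is then a monomial in u, c, q:
δQ/Q = √((δu/u)² + (-1·δc/c)² + (-2·δq/q)²) = √(0.00187 + 0.000951 + 0.00226) = 0.0713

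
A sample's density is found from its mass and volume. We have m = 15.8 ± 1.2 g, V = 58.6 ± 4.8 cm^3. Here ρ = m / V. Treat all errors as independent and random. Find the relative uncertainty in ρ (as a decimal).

0.112

Products/powers → add relative errors in quadrature, weighted by exponent:
  (1·δm/m)² = (1×0.0759)² = 0.00577;  (-1·δV/V)² = (-1×0.0819)² = 0.00671
δρ/ρ = √(0.0125) = 0.112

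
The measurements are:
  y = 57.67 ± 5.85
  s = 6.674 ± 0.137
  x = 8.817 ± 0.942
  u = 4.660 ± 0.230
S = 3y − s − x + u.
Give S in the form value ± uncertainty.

162.2 ± 17.6

S is a linear combination, so absolute uncertainties add in quadrature:
  (3·δy)² = 308;  (δs)² = 0.0188;  (δx)² = 0.887;  (δu)² = 0.0529
δS = √(309) = 17.6
S = 162.2.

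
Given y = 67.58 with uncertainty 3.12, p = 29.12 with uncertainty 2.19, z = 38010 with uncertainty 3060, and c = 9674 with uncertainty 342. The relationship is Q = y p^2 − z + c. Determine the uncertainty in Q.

Let w = y·p^2 = 57310. δw/w = √((1·δy/y)² + (2·δp/p)²) = √(0.00213 + 0.0226) = 0.157, so δw = 9020.
Q = w − z + c: δQ = √(δw² + δz² + δc²) = √(8.13e+07 + 9.36e+06 + 1.17e+05) = 9530

9530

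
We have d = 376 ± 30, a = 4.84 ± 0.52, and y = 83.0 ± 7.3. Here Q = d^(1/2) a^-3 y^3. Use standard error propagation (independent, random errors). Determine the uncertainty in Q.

Q is a product of powers, so relative uncertainties combine in quadrature:
  (½·δd/d)² = (0.5×0.0798)² = 0.00159;  (-3·δa/a)² = (-3×0.107)² = 0.104;  (3·δy/y)² = (3×0.0880)² = 0.0696
δQ/Q = √(0.175) = 0.418
Q = 97800, so δQ = 0.418 × 97800 = 40900.

40900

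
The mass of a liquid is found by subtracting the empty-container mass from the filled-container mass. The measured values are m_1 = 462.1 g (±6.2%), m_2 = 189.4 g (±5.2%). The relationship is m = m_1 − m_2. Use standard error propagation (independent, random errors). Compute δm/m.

m is a linear combination, so absolute uncertainties add in quadrature:
  (δm_1)² = 821;  (δm_2)² = 97.0
δm = √(918) = 30.3 g
m = 272.7 g, so δm/m = 30.3/272.7 = 0.111.

0.111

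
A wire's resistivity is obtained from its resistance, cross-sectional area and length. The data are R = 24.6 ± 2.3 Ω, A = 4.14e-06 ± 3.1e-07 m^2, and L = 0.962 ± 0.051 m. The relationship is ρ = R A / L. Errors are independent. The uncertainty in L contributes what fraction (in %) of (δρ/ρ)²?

(δρ/ρ)² = (1·δR/R)² + (1·δA/A)² + (-1·δL/L)²
  R term: (1×0.0935)² = 0.00874
  A term: (1×0.0749)² = 0.00561
  L term: (-1×0.0530)² = 0.00281
Total = 0.0172. Share from L = 0.00281/0.0172 = 0.164.

16.4%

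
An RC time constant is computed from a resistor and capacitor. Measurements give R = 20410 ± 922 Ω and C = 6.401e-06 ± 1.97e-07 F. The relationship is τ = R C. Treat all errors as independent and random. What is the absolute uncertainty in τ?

Since τ is a product/quotient, work with relative uncertainties:
  (1·δR/R)² = (1×0.0452)² = 0.00204;  (1·δC/C)² = (1×0.0308)² = 0.000947
δτ/τ = √(0.00299) = 0.0547
τ = 0.1306 s, so δτ = 0.0547 × 0.1306 = 0.00714 s.

0.00714 s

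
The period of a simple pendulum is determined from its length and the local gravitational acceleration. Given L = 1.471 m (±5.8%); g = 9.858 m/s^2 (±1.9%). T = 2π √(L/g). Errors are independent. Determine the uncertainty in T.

T is a product of powers, so relative uncertainties combine in quadrature:
  (½·δL/L)² = (0.5×0.0580)² = 0.000841;  (−½·δg/g)² = (-0.5×0.0190)² = 9.02e-05
δT/T = √(0.000931) = 0.0305
T = 2.427 s, so δT = 0.0305 × 2.427 = 0.0741 s.

0.0741 s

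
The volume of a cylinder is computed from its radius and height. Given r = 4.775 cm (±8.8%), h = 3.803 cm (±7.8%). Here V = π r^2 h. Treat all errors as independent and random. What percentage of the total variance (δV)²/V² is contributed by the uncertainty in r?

(δV/V)² = (2·δr/r)² + (1·δh/h)²
  r term: (2×0.0880)² = 0.0310
  h term: (1×0.0780)² = 0.00608
Total = 0.0371. Share from r = 0.0310/0.0371 = 0.836.

83.6%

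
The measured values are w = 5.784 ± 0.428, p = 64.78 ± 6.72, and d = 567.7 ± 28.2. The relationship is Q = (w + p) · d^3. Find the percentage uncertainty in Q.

Let u = w + p = 70.56. δu = √(δw² + δp²) = √(0.183 + 45.2) = 6.73, so δu/u = 0.0954.
Q is then a monomial in u, d:
δQ/Q = √((δu/u)² + (3·δd/d)²) = √(0.00911 + 0.0222) = 0.177

17.7%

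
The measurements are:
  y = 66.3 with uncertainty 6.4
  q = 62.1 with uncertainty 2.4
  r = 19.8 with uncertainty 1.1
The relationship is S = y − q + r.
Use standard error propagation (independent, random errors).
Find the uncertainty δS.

For a sum/difference, combine absolute errors in quadrature:
  (δy)² = 41.0;  (δq)² = 5.76;  (δr)² = 1.21
δS = √(47.9) = 6.92

6.92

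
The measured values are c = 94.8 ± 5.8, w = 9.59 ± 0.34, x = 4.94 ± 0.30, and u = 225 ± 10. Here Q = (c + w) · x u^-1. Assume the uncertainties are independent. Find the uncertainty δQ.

Let h = c + w = 104. δh = √(δc² + δw²) = √(33.6 + 0.116) = 5.81, so δh/h = 0.0557.
Q is then a monomial in h, x, u:
δQ/Q = √((δh/h)² + (1·δx/x)² + (-1·δu/u)²) = √(0.00310 + 0.00369 + 0.00198) = 0.0936
Q = 2.29, so δQ = 0.0936 × 2.29 = 0.215.

0.215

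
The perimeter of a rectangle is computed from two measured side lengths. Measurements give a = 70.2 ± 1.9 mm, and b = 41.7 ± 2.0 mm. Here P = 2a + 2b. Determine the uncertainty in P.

Absolute uncertainties add in quadrature for a linear combination:
  (2·δa)² = 14.4;  (2·δb)² = 16.0
δP = √(30.4) = 5.52 mm

5.52 mm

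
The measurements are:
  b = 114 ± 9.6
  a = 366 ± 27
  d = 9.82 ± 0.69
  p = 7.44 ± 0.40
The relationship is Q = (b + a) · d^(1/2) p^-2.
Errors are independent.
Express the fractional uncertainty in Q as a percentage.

Let u = b + a = 480. δu = √(δb² + δa²) = √(92.2 + 729) = 28.7, so δu/u = 0.0597.
Q is then a monomial in u, d, p:
δQ/Q = √((δu/u)² + (½·δd/d)² + (-2·δp/p)²) = √(0.00356 + 0.00123 + 0.0116) = 0.128

12.8%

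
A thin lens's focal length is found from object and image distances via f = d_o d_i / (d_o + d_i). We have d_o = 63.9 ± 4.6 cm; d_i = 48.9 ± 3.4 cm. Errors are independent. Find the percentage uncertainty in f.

5.03%

∂f/∂d_o = (d_i/(d_o+d_i))² = 0.188;  ∂f/∂d_i = (d_o/(d_o+d_i))² = 0.321
δf = √((∂f/∂d_o · δd_o)² + (∂f/∂d_i · δd_i)²) = √(0.747 + 1.19) = 1.39 cm
f = 27.7 cm, so δf/f = 1.39/27.7 = 0.0503.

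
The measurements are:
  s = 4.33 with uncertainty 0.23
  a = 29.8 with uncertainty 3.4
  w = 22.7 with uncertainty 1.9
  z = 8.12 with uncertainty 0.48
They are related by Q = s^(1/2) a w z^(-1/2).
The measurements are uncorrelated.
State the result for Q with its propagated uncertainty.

Q is a product of powers, so relative uncertainties combine in quadrature:
  (½·δs/s)² = (0.5×0.0531)² = 0.000705;  (1·δa/a)² = (1×0.114)² = 0.0130;  (1·δw/w)² = (1×0.0837)² = 0.00701;  (−½·δz/z)² = (-0.5×0.0591)² = 0.000874
δQ/Q = √(0.0216) = 0.147
Q = 494, so δQ = 0.147 × 494 = 72.6.

494 ± 72.6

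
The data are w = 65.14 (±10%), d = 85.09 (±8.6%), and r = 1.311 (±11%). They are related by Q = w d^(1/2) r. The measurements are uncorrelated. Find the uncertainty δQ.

Each factor contributes (exponent × relative error)² to (δQ/Q)²:
  (1·δw/w)² = (1×0.100)² = 0.0100;  (½·δd/d)² = (0.5×0.0860)² = 0.00185;  (1·δr/r)² = (1×0.110)² = 0.0121
δQ/Q = √(0.0239) = 0.155
Q = 787.8, so δQ = 0.155 × 787.8 = 122.

122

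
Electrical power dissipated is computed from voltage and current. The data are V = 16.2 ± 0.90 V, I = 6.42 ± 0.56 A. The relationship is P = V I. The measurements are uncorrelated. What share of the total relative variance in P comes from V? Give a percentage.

(δP/P)² = (1·δV/V)² + (1·δI/I)²
  V term: (1×0.0556)² = 0.00309
  I term: (1×0.0872)² = 0.00761
Total = 0.0107. Share from V = 0.00309/0.0107 = 0.289.

28.9%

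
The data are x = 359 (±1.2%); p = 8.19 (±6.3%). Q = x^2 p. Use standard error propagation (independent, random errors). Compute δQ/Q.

Since Q is a product/quotient, work with relative uncertainties:
  (2·δx/x)² = (2×0.0120)² = 0.000576;  (1·δp/p)² = (1×0.0630)² = 0.00397
δQ/Q = √(0.00455) = 0.0674

0.0674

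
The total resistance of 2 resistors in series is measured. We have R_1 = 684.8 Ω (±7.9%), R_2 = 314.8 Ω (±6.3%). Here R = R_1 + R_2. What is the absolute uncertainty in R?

R is a linear combination, so absolute uncertainties add in quadrature:
  (δR_1)² = 2930;  (δR_2)² = 393
δR = √(3320) = 57.6 Ω

57.6 Ω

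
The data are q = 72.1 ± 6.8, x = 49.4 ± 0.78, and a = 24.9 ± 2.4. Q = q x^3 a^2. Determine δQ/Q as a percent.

For a monomial Q ∝ q, x^3, a^2, fractional errors add in quadrature:
  (1·δq/q)² = (1×0.0943)² = 0.00890;  (3·δx/x)² = (3×0.0158)² = 0.00224;  (2·δa/a)² = (2×0.0964)² = 0.0372
δQ/Q = √(0.0483) = 0.220

22.0%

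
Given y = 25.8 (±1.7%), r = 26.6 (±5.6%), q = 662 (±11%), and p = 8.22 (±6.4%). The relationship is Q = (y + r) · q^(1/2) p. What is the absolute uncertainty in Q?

Let u = y + r = 52.4. δu = √(δy² + δr²) = √(0.192 + 2.22) = 1.55, so δu/u = 0.0296.
Q is then a monomial in u, q, p:
δQ/Q = √((δu/u)² + (½·δq/q)² + (1·δp/p)²) = √(0.000878 + 0.00303 + 0.00410) = 0.0894
Q = 11100, so δQ = 0.0894 × 11100 = 991.

991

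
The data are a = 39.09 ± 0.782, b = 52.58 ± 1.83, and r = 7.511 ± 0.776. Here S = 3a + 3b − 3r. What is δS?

Each term contributes (cᵢ δxᵢ)² to (δS)²:
  (3·δa)² = 5.50;  (3·δb)² = 30.1;  (3·δr)² = 5.42
δS = √(41.1) = 6.41

6.41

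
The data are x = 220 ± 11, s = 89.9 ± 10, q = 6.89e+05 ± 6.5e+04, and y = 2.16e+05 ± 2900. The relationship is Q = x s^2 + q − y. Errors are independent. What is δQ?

4.11e+05

Let p = x·s^2 = 1.78e+06. δp/p = √((1·δx/x)² + (2·δs/s)²) = √(0.00250 + 0.0495) = 0.228, so δp = 4.05e+05.
Q = p + q − y: δQ = √(δp² + δq² + δy²) = √(1.64e+11 + 4.22e+09 + 8.41e+06) = 4.11e+05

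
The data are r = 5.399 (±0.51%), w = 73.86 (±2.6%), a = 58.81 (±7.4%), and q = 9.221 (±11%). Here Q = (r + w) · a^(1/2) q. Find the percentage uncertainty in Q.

11.9%

Let u = r + w = 79.26. δu = √(δr² + δw²) = √(0.000758 + 3.69) = 1.92, so δu/u = 0.0242.
Q is then a monomial in u, a, q:
δQ/Q = √((δu/u)² + (½·δa/a)² + (1·δq/q)²) = √(0.000587 + 0.00137 + 0.0121) = 0.119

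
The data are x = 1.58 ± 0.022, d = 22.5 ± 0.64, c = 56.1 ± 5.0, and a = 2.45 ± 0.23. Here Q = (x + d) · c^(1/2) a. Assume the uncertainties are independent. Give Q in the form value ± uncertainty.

442 ± 47.4

Let u = x + d = 24.1. δu = √(δx² + δd²) = √(0.000484 + 0.410) = 0.640, so δu/u = 0.0266.
Q is then a monomial in u, c, a:
δQ/Q = √((δu/u)² + (½·δc/c)² + (1·δa/a)²) = √(0.000707 + 0.00199 + 0.00881) = 0.107
Q = 442, so δQ = 0.107 × 442 = 47.4.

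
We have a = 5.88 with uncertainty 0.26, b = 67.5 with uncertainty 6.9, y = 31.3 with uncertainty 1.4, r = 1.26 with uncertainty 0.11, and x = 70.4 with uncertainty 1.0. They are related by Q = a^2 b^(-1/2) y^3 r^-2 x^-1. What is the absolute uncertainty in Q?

Relative error in a monomial: (δQ/Q)² = Σ (nᵢ · δxᵢ/xᵢ)².
  (2·δa/a)² = (2×0.0442)² = 0.00782;  (−½·δb/b)² = (-0.5×0.102)² = 0.00261;  (3·δy/y)² = (3×0.0447)² = 0.0180;  (-2·δr/r)² = (-2×0.0873)² = 0.0305;  (-1·δx/x)² = (-1×0.0142)² = 0.000202
δQ/Q = √(0.0591) = 0.243
Q = 1150, so δQ = 0.243 × 1150 = 281.

281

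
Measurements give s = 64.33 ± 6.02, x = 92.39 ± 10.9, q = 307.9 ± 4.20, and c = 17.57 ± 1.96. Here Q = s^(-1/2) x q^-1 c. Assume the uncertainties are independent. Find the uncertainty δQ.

Relative error in a monomial: (δQ/Q)² = Σ (nᵢ · δxᵢ/xᵢ)².
  (−½·δs/s)² = (-0.5×0.0936)² = 0.00219;  (1·δx/x)² = (1×0.118)² = 0.0139;  (-1·δq/q)² = (-1×0.0136)² = 0.000186;  (1·δc/c)² = (1×0.112)² = 0.0124
δQ/Q = √(0.0287) = 0.170
Q = 0.6573, so δQ = 0.170 × 0.6573 = 0.111.

0.111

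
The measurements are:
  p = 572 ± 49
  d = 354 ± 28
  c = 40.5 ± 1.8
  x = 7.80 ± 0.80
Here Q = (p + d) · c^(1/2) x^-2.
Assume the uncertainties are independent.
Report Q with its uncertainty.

Let u = p + d = 926. δu = √(δp² + δd²) = √(2400 + 784) = 56.4, so δu/u = 0.0609.
Q is then a monomial in u, c, x:
δQ/Q = √((δu/u)² + (½·δc/c)² + (-2·δx/x)²) = √(0.00371 + 0.000494 + 0.0421) = 0.215
Q = 96.9, so δQ = 0.215 × 96.9 = 20.8.

96.9 ± 20.8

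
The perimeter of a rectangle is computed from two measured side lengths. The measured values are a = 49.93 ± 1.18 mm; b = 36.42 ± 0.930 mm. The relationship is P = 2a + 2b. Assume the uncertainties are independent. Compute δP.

3.00 mm

Each term contributes (cᵢ δxᵢ)² to (δP)²:
  (2·δa)² = 5.57;  (2·δb)² = 3.46
δP = √(9.03) = 3.00 mm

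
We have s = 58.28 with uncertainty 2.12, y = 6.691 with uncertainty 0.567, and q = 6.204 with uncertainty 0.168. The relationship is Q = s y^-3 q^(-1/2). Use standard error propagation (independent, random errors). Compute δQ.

0.0201

Since Q is a product/quotient, work with relative uncertainties:
  (1·δs/s)² = (1×0.0364)² = 0.00132;  (-3·δy/y)² = (-3×0.0847)² = 0.0646;  (−½·δq/q)² = (-0.5×0.0271)² = 0.000183
δQ/Q = √(0.0661) = 0.257
Q = 0.07811, so δQ = 0.257 × 0.07811 = 0.0201.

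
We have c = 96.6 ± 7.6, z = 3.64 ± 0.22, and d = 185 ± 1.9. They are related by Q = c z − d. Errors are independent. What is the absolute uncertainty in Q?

Let p = c·z = 352. δp/p = √((1·δc/c)² + (1·δz/z)²) = √(0.00619 + 0.00365) = 0.0992, so δp = 34.9.
Q = p − d: δQ = √(δp² + δd²) = √(1220 + 3.61) = 34.9

34.9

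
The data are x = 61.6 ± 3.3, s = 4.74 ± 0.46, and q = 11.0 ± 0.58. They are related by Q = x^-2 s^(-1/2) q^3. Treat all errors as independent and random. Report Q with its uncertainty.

0.161 ± 0.0318

Each factor contributes (exponent × relative error)² to (δQ/Q)²:
  (-2·δx/x)² = (-2×0.0536)² = 0.0115;  (−½·δs/s)² = (-0.5×0.0970)² = 0.00235;  (3·δq/q)² = (3×0.0527)² = 0.0250
δQ/Q = √(0.0389) = 0.197
Q = 0.161, so δQ = 0.197 × 0.161 = 0.0318.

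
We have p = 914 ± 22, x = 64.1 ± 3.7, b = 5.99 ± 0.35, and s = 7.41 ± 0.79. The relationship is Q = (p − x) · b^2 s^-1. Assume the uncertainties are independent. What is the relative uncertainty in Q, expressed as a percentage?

Let u = p − x = 850. δu = √(δp² + δx²) = √(484 + 13.7) = 22.3, so δu/u = 0.0262.
Q is then a monomial in u, b, s:
δQ/Q = √((δu/u)² + (2·δb/b)² + (-1·δs/s)²) = √(0.000689 + 0.0137 + 0.0114) = 0.160

16.0%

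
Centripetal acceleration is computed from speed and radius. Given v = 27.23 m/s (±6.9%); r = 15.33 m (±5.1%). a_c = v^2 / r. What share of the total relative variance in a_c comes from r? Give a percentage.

12.0%

(δa_c/a_c)² = (2·δv/v)² + (-1·δr/r)²
  v term: (2×0.0690)² = 0.0190
  r term: (-1×0.0510)² = 0.00260
Total = 0.0216. Share from r = 0.00260/0.0216 = 0.120.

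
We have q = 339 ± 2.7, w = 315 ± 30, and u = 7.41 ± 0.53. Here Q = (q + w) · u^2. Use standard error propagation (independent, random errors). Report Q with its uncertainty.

35900 ± 5400

Let h = q + w = 654. δh = √(δq² + δw²) = √(7.29 + 900) = 30.1, so δh/h = 0.0461.
Q is then a monomial in h, u:
δQ/Q = √((δh/h)² + (2·δu/u)²) = √(0.00212 + 0.0205) = 0.150
Q = 35900, so δQ = 0.150 × 35900 = 5400.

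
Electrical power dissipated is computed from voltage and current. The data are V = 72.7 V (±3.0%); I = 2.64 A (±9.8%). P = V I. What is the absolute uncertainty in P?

19.7 W

P is a product of powers, so relative uncertainties combine in quadrature:
  (1·δV/V)² = (1×0.0300)² = 0.000900;  (1·δI/I)² = (1×0.0980)² = 0.00960
δP/P = √(0.0105) = 0.102
P = 192 W, so δP = 0.102 × 192 = 19.7 W.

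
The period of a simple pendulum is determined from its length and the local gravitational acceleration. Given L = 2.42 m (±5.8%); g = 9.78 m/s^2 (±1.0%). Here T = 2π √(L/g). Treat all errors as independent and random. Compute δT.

For a monomial T ∝ L^(1/2), g^(-1/2), fractional errors add in quadrature:
  (½·δL/L)² = (0.5×0.0580)² = 0.000841;  (−½·δg/g)² = (-0.5×0.0100)² = 2.5e-05
δT/T = √(0.000866) = 0.0294
T = 3.13 s, so δT = 0.0294 × 3.13 = 0.0920 s.

0.0920 s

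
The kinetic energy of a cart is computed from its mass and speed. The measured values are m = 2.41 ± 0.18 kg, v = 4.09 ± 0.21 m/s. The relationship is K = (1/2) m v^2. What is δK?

2.56 J

Relative error in a monomial: (δK/K)² = Σ (nᵢ · δxᵢ/xᵢ)².
  (1·δm/m)² = (1×0.0747)² = 0.00558;  (2·δv/v)² = (2×0.0513)² = 0.0105
δK/K = √(0.0161) = 0.127
K = 20.2 J, so δK = 0.127 × 20.2 = 2.56 J.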